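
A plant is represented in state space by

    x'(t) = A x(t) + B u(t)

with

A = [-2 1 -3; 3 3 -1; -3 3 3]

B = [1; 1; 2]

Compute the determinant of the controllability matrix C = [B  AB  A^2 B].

861

AB = [[-7], [4], [6]]
A^2B = [[0], [-15], [51]]
Controllability matrix C = [B  AB  A^2B] = [[1, -7, 0], [1, 4, -15], [2, 6, 51]]
Expanding along the first row, det(C) = 1·(4·51 - (-15)·6) - (-7)·(1·51 - (-15)·2) + 0·(1·6 - 4·2) = 1·294 - (-7)·81 + 0·(-2) = 861
Since det(C) ≠ 0, rank(C) = 3 and the system is completely controllable.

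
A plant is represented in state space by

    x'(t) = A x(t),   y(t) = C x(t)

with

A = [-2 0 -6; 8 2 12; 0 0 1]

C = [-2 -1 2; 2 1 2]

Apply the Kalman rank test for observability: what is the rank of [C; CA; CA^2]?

2

CA = [[-4, -2, 2], [4, 2, 2]]
CA^2 = [[-8, -4, 2], [8, 4, 2]]
Observability matrix O = [C; CA; CA^2] = [[-2, -1, 2], [2, 1, 2], [-4, -2, 2], [4, 2, 2], [-8, -4, 2], [8, 4, 2]]
The columns c1, c2, c3 of O are linearly dependent: -c1 + 2·c2 = 0 (check each entry), so rank(O) ≤ 2.
The 2×2 minor from rows 1, 2, columns 1, 3 is (-2)·2 - 2·2 = -4 - 4 = -8 ≠ 0, so rank(O) = 2.
rank(O) = 2 < n = 3, so the pair (A, C) is not completely observable.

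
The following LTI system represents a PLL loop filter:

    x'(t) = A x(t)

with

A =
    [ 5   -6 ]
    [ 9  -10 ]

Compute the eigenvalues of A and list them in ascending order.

det(sI - A) = s^2 - (tr A)s + det A, with tr A = 5 + (-10) = -5 and det A = 5·(-10) - (-6)·9 = -50 - (-54) = 4.
So p(s) = det(sI - A) = s^2 + 5s + 4.
Factor s^2 + 5s + 4: two numbers with sum -5 and product 4 are -1 and -4, so s^2 + 5s + 4 = (s + 1)(s + 4).
Hence p(s) = (s + 1) (s + 4), with roots -4, -1.
All eigenvalues have negative real part, so the system is asymptotically stable.

-4, -1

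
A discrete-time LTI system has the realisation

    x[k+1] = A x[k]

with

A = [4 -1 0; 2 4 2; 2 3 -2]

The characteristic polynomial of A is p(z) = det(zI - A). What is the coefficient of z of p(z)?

-4

Expand det(zI - A) for the 3×3 matrix.
p(z) = z^3 - 6z^2 - 4z + 64.
(Check: constant term = det(-A) = (-1)^3 det A = 64; coefficient of z^2 = -tr A = -6.)
The coefficient of z is -4.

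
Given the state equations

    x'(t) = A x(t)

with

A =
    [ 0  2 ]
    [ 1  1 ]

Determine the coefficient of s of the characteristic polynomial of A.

For a 2×2 matrix, det(sI - A) = s^2 - (tr A)s + det A.
tr A = 1, det A = -2.
So p(s) = s^2 - s - 2.
The coefficient of s is -1.

-1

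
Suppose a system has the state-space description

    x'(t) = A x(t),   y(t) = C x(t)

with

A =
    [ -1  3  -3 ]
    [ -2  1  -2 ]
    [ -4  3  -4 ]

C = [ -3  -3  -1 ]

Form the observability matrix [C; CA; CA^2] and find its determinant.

CA = [[13, -15, 19]]
CA^2 = [[-59, 81, -85]]
Observability matrix O = [C; CA; CA^2] = [[-3, -3, -1], [13, -15, 19], [-59, 81, -85]]
Expanding along the first row, det(O) = (-3)·((-15)·(-85) - 19·81) - (-3)·(13·(-85) - 19·(-59)) + (-1)·(13·81 - (-15)·(-59)) = (-3)·(-264) - (-3)·16 + (-1)·168 = 672
Since det(O) ≠ 0, rank(O) = 3 and the system is completely observable.

672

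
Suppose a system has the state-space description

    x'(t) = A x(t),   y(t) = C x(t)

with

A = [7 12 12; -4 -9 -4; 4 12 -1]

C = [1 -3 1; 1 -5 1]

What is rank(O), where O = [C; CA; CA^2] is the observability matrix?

CA = [[23, 51, 23], [31, 69, 31]]
CA^2 = [[49, 93, 49], [65, 123, 65]]
Observability matrix O = [C; CA; CA^2] = [[1, -3, 1], [1, -5, 1], [23, 51, 23], [31, 69, 31], [49, 93, 49], [65, 123, 65]]
The columns c1, c2, c3 of O are linearly dependent: -c1 + c3 = 0 (check each entry), so rank(O) ≤ 2.
The 2×2 minor from rows 1, 2, columns 1, 2 is 1·(-5) - (-3)·1 = -5 - (-3) = -2 ≠ 0, so rank(O) = 2.
rank(O) = 2 < n = 3, so the pair (A, C) is not completely observable.

2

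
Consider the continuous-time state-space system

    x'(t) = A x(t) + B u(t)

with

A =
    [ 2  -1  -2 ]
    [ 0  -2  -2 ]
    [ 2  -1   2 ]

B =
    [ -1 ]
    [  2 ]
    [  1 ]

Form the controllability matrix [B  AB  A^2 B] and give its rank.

3

AB = [[-6], [-6], [-2]]
A^2B = [[-2], [16], [-10]]
Controllability matrix C = [B  AB  A^2B] = [[-1, -6, -2], [2, -6, 16], [1, -2, -10]]
det(C) = (-1)·((-6)·(-10) - 16·(-2)) - (-6)·(2·(-10) - 16·1) + (-2)·(2·(-2) - (-6)·1) = (-1)·92 - (-6)·(-36) + (-2)·2 = -312 ≠ 0, so rank(C) = 3.
rank(C) = 3 = n, so the pair (A, B) is completely controllable.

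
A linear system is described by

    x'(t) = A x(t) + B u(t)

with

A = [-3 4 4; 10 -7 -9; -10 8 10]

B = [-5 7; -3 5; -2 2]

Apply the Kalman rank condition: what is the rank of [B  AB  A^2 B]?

2

AB = [[-5, 7], [-11, 17], [6, -10]]
A^2B = [[-5, 7], [-27, 41], [22, -34]]
Controllability matrix C = [B  AB  A^2B] = [[-5, 7, -5, 7, -5, 7], [-3, 5, -11, 17, -27, 41], [-2, 2, 6, -10, 22, -34]]
The rows r1, r2, r3 of C are linearly dependent: -r1 + r2 + r3 = 0 (check each entry), so rank(C) ≤ 2.
The 2×2 minor from rows 1, 2, columns 1, 2 is (-5)·5 - 7·(-3) = -25 - (-21) = -4 ≠ 0, so rank(C) = 2.
rank(C) = 2 < n = 3, so the pair (A, B) is not completely controllable.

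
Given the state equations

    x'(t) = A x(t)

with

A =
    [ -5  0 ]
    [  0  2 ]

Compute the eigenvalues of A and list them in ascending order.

-5, 2

det(sI - A) = s^2 - (tr A)s + det A, with tr A = (-5) + 2 = -3 and det A = (-5)·2 - 0·0 = -10 - 0 = -10.
So p(s) = det(sI - A) = s^2 + 3s - 10.
Factor s^2 + 3s - 10: two numbers with sum -3 and product -10 are 2 and -5, so s^2 + 3s - 10 = (s - 2)(s + 5).
Hence p(s) = (s - 2) (s + 5), with roots -5, 2.
At least one eigenvalue has non-negative real part, so the system is not asymptotically stable.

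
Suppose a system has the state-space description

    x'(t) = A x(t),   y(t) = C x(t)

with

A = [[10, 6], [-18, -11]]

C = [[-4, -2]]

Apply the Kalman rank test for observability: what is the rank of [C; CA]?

CA = [[-4, -2]]
Observability matrix O = [C; CA] = [[-4, -2], [-4, -2]]
Every row of O is a scalar multiple of row 1 = [-4, -2] (multipliers 1, 1), so the rows span a one-dimensional space.
O ≠ 0, hence rank(O) = 1.
rank(O) = 1 < n = 2, so the pair (A, C) is not completely observable.

1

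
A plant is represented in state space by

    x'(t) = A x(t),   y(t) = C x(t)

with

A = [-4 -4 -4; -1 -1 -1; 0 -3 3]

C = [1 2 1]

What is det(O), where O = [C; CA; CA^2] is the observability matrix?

45

CA = [[-6, -9, -3]]
CA^2 = [[33, 42, 24]]
Observability matrix O = [C; CA; CA^2] = [[1, 2, 1], [-6, -9, -3], [33, 42, 24]]
Expanding along the first row, det(O) = 1·((-9)·24 - (-3)·42) - 2·((-6)·24 - (-3)·33) + 1·((-6)·42 - (-9)·33) = 1·(-90) - 2·(-45) + 1·45 = 45
Since det(O) ≠ 0, rank(O) = 3 and the system is completely observable.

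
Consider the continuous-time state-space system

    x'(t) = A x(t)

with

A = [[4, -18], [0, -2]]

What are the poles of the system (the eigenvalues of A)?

-2, 4

det(sI - A) = s^2 - (tr A)s + det A, with tr A = 4 + (-2) = 2 and det A = 4·(-2) - (-18)·0 = -8 - 0 = -8.
So p(s) = det(sI - A) = s^2 - 2s - 8.
Factor s^2 - 2s - 8: two numbers with sum 2 and product -8 are 4 and -2, so s^2 - 2s - 8 = (s - 4)(s + 2).
Hence p(s) = (s - 4) (s + 2), with roots -2, 4.
At least one eigenvalue has non-negative real part, so the system is not asymptotically stable.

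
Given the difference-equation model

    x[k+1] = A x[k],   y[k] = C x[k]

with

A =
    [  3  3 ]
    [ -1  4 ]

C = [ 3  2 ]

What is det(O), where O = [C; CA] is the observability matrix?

37

CA = [[7, 17]]
Observability matrix O = [C; CA] = [[3, 2], [7, 17]]
det(O) = 3·17 - 2·7 = 51 - 14 = 37
Since det(O) ≠ 0, rank(O) = 2 and the system is completely observable.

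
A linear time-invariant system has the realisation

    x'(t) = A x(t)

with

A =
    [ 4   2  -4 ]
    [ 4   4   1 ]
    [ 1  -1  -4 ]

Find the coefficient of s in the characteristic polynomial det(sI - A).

-19

Expand det(sI - A) for the 3×3 matrix.
p(s) = s^3 - 4s^2 - 19s - 6.
(Check: constant term = det(-A) = (-1)^3 det A = -6; coefficient of s^2 = -tr A = -4.)
The coefficient of s is -19.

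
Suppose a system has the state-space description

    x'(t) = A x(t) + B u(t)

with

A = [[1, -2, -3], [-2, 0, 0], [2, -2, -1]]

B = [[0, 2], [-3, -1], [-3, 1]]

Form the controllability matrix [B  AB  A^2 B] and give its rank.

AB = [[15, 1], [0, -4], [9, 5]]
A^2B = [[-12, -6], [-30, -2], [21, 5]]
Controllability matrix C = [B  AB  A^2B] = [[0, 2, 15, 1, -12, -6], [-3, -1, 0, -4, -30, -2], [-3, 1, 9, 5, 21, 5]]
Take the 3×3 submatrix of C formed by columns 1, 2, 3: [[0, 2, 15], [-3, -1, 0], [-3, 1, 9]]. Its determinant is 0·((-1)·9 - 0·1) - 2·((-3)·9 - 0·(-3)) + 15·((-3)·1 - (-1)·(-3)) = 0·(-9) - 2·(-27) + 15·(-6) = -36 ≠ 0.
So rank(C) ≥ 3; since C has 3 rows, rank(C) = 3.
rank(C) = 3 = n, so the pair (A, B) is completely controllable.

3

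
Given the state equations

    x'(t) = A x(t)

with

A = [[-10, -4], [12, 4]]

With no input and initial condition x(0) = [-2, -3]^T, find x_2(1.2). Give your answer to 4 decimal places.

-2.0044

det(sI - A) = s^2 - (tr A)s + det A, with tr A = (-10) + 4 = -6 and det A = (-10)·4 - (-4)·12 = -40 - (-48) = 8.
So p(s) = det(sI - A) = s^2 + 6s + 8.
Factor s^2 + 6s + 8: two numbers with sum -6 and product 8 are -2 and -4, so s^2 + 6s + 8 = (s + 2)(s + 4).
Hence p(s) = (s + 2) (s + 4), with roots -4, -2.
The eigenvalues -4, -2 are distinct and real, so A is diagonalisable and x(t) = e^{At} x(0) = V diag(e^{λ_i t}) V^{-1} x(0), where the columns of V are the eigenvectors.
λ = -4: A - (-4)I = [[-6, -4], [12, 8]]. Row 1 gives (-6)·v1 + (-4)·v2 = 0, so take v_1 = [2, -3]^T.
λ = -2: A - (-2)I = [[-8, -4], [12, 6]]. Row 1 gives (-8)·v1 + (-4)·v2 = 0, so take v_2 = [1, -2]^T.
V = [v_1 v_2] = [[2, 1], [-3, -2]] has det V = -1, so V^{-1} = adj(V)/det V = [[2, 1], [-3, -2]].
Modal coordinates z(0) = V^{-1} x(0): 2·(-2) + 1·(-3) = -7; (-3)·(-2) + (-2)·(-3) = 12; so z(0) = [-7, 12]^T.
x_2(t) = Σ_i (v_i)_2 · z_i(0) · e^{λ_i t} (row 2 of V times the modal terms).
x_2(1.2) = (-3)·(-7)·e^{-4·1.2} + (-2)·12·e^{-2·1.2} = 21·0.008230 + (-24)·0.090718 = -2.0044.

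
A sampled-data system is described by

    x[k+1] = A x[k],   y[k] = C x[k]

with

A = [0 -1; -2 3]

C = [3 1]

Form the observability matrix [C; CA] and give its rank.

CA = [[-2, 0]]
Observability matrix O = [C; CA] = [[3, 1], [-2, 0]]
det(O) = 3·0 - 1·(-2) = 0 - (-2) = 2 ≠ 0, so rank(O) = 2.
rank(O) = 2 = n, so the pair (A, C) is completely observable.

2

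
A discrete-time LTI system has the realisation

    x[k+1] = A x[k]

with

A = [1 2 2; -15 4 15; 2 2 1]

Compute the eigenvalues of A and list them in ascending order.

det(zI - A) = z^3 - (tr A)z^2 + (M11 + M22 + M33)z - det A, where Mii is the 2×2 principal minor of A obtained by deleting row i and column i.
tr A = 1 + 4 + 1 = 6; M11 = 4·1 - 15·2 = 4 - 30 = -26; M22 = 1·1 - 2·2 = 1 - 4 = -3; M33 = 1·4 - 2·(-15) = 4 - (-30) = 34; sum of minors = 5.
det A = 1·(4·1 - 15·2) - 2·((-15)·1 - 15·2) + 2·((-15)·2 - 4·2) = 1·(-26) - 2·(-45) + 2·(-38) = -12.
So p(z) = det(zI - A) = z^3 - 6z^2 + 5z + 12.
Rational-root test: any integer root divides 12. Testing small divisors, z = -1 works: p(-1) = -1 + (-6) + (-5) + 12 = 0, so (z + 1) is a factor.
Dividing, p(z) = (z + 1)(z^2 - 7z + 12).
Factor z^2 - 7z + 12: two numbers with sum 7 and product 12 are 4 and 3, so z^2 - 7z + 12 = (z - 4)(z - 3).
Hence p(z) = (z - 4) (z - 3) (z + 1), with roots -1, 3, 4.

-1, 3, 4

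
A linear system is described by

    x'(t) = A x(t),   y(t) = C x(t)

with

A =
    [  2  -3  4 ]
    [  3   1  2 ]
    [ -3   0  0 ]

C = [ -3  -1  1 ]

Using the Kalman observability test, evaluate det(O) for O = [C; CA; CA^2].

-972

CA = [[-12, 8, -14]]
CA^2 = [[42, 44, -32]]
Observability matrix O = [C; CA; CA^2] = [[-3, -1, 1], [-12, 8, -14], [42, 44, -32]]
Expanding along the first row, det(O) = (-3)·(8·(-32) - (-14)·44) - (-1)·((-12)·(-32) - (-14)·42) + 1·((-12)·44 - 8·42) = (-3)·360 - (-1)·972 + 1·(-864) = -972
Since det(O) ≠ 0, rank(O) = 3 and the system is completely observable.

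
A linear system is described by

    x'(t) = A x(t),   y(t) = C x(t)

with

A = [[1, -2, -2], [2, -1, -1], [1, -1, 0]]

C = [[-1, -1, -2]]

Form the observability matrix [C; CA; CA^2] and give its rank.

3

CA = [[-5, 5, 3]]
CA^2 = [[8, 2, 5]]
Observability matrix O = [C; CA; CA^2] = [[-1, -1, -2], [-5, 5, 3], [8, 2, 5]]
det(O) = (-1)·(5·5 - 3·2) - (-1)·((-5)·5 - 3·8) + (-2)·((-5)·2 - 5·8) = (-1)·19 - (-1)·(-49) + (-2)·(-50) = 32 ≠ 0, so rank(O) = 3.
rank(O) = 3 = n, so the pair (A, C) is completely observable.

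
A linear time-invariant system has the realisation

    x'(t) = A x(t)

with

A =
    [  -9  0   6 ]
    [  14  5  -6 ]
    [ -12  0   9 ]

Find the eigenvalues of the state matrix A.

det(sI - A) = s^3 - (tr A)s^2 + (M11 + M22 + M33)s - det A, where Mii is the 2×2 principal minor of A obtained by deleting row i and column i.
tr A = (-9) + 5 + 9 = 5; M11 = 5·9 - (-6)·0 = 45 - 0 = 45; M22 = (-9)·9 - 6·(-12) = -81 - (-72) = -9; M33 = (-9)·5 - 0·14 = -45 - 0 = -45; sum of minors = -9.
det A = (-9)·(5·9 - (-6)·0) - 0·(14·9 - (-6)·(-12)) + 6·(14·0 - 5·(-12)) = (-9)·45 - 0·54 + 6·60 = -45.
So p(s) = det(sI - A) = s^3 - 5s^2 - 9s + 45.
Rational-root test: any integer root divides 45. Testing small divisors, s = -3 works: p(-3) = -27 + (-45) + 27 + 45 = 0, so (s + 3) is a factor.
Dividing, p(s) = (s + 3)(s^2 - 8s + 15).
Factor s^2 - 8s + 15: two numbers with sum 8 and product 15 are 5 and 3, so s^2 - 8s + 15 = (s - 5)(s - 3).
Hence p(s) = (s - 5) (s - 3) (s + 3), with roots -3, 3, 5.
At least one eigenvalue has non-negative real part, so the system is not asymptotically stable.

-3, 3, 5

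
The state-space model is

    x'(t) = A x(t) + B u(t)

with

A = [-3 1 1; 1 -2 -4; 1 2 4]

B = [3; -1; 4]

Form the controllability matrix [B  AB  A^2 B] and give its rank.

AB = [[-6], [-11], [17]]
A^2B = [[24], [-52], [40]]
Controllability matrix C = [B  AB  A^2B] = [[3, -6, 24], [-1, -11, -52], [4, 17, 40]]
det(C) = 3·((-11)·40 - (-52)·17) - (-6)·((-1)·40 - (-52)·4) + 24·((-1)·17 - (-11)·4) = 3·444 - (-6)·168 + 24·27 = 2988 ≠ 0, so rank(C) = 3.
rank(C) = 3 = n, so the pair (A, B) is completely controllable.

3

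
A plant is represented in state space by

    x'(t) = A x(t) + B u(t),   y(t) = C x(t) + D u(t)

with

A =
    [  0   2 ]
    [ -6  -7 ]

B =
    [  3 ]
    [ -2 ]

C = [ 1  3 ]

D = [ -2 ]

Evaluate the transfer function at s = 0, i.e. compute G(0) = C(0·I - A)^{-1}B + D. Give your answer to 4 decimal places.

G(0) = C(-A)^{-1}B + D = -C A^{-1} B + D.
det A = 12, so A^{-1} = (1/12)·adj(A) = [[-7/12, -1/6], [1/2, 0]]
A^{-1} B = [-17/12, 3/2]^T
C A^{-1} B = 37/12
G(0) = D - C A^{-1} B = -2 - (37/12) = -61/12 ≈ -5.0833

-5.0833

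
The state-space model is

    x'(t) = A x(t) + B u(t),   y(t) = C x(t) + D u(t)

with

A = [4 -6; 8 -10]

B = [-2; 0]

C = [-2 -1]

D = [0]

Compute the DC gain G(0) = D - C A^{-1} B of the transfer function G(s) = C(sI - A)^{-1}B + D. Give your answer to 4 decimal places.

G(0) = C(-A)^{-1}B + D = -C A^{-1} B + D.
det A = 8, so A^{-1} = (1/8)·adj(A) = [[-5/4, 3/4], [-1, 1/2]]
A^{-1} B = [5/2, 2]^T
C A^{-1} B = -7
G(0) = D - C A^{-1} B = 0 - (-7) = 7

7.0000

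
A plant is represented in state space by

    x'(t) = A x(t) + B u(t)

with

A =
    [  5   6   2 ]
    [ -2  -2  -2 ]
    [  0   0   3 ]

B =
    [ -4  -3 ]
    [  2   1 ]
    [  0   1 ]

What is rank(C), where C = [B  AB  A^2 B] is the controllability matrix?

AB = [[-8, -7], [4, 2], [0, 3]]
A^2B = [[-16, -17], [8, 4], [0, 9]]
Controllability matrix C = [B  AB  A^2B] = [[-4, -3, -8, -7, -16, -17], [2, 1, 4, 2, 8, 4], [0, 1, 0, 3, 0, 9]]
The rows r1, r2, r3 of C are linearly dependent: r1 + 2·r2 + r3 = 0 (check each entry), so rank(C) ≤ 2.
The 2×2 minor from rows 1, 2, columns 1, 2 is (-4)·1 - (-3)·2 = -4 - (-6) = 2 ≠ 0, so rank(C) = 2.
rank(C) = 2 < n = 3, so the pair (A, B) is not completely controllable.

2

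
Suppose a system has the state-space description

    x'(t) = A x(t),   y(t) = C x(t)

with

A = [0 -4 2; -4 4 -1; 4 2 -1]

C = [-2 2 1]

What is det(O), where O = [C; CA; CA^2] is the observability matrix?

CA = [[-4, 18, -7]]
CA^2 = [[-100, 74, -19]]
Observability matrix O = [C; CA; CA^2] = [[-2, 2, 1], [-4, 18, -7], [-100, 74, -19]]
Expanding along the first row, det(O) = (-2)·(18·(-19) - (-7)·74) - 2·((-4)·(-19) - (-7)·(-100)) + 1·((-4)·74 - 18·(-100)) = (-2)·176 - 2·(-624) + 1·1504 = 2400
Since det(O) ≠ 0, rank(O) = 3 and the system is completely observable.

2400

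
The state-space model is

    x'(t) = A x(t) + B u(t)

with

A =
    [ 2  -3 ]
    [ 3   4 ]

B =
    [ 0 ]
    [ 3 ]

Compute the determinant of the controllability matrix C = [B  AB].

27

AB = [[-9], [12]]
Controllability matrix C = [B  AB] = [[0, -9], [3, 12]]
det(C) = 0·12 - (-9)·3 = 0 - (-27) = 27
Since det(C) ≠ 0, rank(C) = 2 and the system is completely controllable.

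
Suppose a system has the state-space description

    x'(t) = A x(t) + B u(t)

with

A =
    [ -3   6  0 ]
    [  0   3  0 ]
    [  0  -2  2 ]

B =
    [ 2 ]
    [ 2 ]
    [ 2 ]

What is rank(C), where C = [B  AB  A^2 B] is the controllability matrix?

AB = [[6], [6], [0]]
A^2B = [[18], [18], [-12]]
Controllability matrix C = [B  AB  A^2B] = [[2, 6, 18], [2, 6, 18], [2, 0, -12]]
The rows r1, r2, r3 of C are linearly dependent: -r1 + r2 = 0 (check each entry), so rank(C) ≤ 2.
The 2×2 minor from rows 1, 3, columns 1, 2 is 2·0 - 6·2 = 0 - 12 = -12 ≠ 0, so rank(C) = 2.
rank(C) = 2 < n = 3, so the pair (A, B) is not completely controllable.

2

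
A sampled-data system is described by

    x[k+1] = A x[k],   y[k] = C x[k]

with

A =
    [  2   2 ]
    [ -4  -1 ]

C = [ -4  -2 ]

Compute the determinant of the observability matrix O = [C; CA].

24

CA = [[0, -6]]
Observability matrix O = [C; CA] = [[-4, -2], [0, -6]]
det(O) = (-4)·(-6) - (-2)·0 = 24 - 0 = 24
Since det(O) ≠ 0, rank(O) = 2 and the system is completely observable.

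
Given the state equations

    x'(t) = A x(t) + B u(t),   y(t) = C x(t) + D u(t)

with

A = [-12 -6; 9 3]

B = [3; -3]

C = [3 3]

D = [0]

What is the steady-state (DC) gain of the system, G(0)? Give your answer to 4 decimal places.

G(0) = C(-A)^{-1}B + D = -C A^{-1} B + D.
det A = 18, so A^{-1} = (1/18)·adj(A) = [[1/6, 1/3], [-1/2, -2/3]]
A^{-1} B = [-1/2, 1/2]^T
C A^{-1} B = 0
G(0) = D - C A^{-1} B = 0 - (0) = 0

0.0000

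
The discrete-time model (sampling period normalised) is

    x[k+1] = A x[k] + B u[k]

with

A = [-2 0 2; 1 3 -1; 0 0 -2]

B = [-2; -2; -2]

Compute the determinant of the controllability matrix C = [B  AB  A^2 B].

-432

AB = [[0], [-6], [4]]
A^2B = [[8], [-22], [-8]]
Controllability matrix C = [B  AB  A^2B] = [[-2, 0, 8], [-2, -6, -22], [-2, 4, -8]]
Expanding along the first row, det(C) = (-2)·((-6)·(-8) - (-22)·4) - 0·((-2)·(-8) - (-22)·(-2)) + 8·((-2)·4 - (-6)·(-2)) = (-2)·136 - 0·(-28) + 8·(-20) = -432
Since det(C) ≠ 0, rank(C) = 3 and the system is completely controllable.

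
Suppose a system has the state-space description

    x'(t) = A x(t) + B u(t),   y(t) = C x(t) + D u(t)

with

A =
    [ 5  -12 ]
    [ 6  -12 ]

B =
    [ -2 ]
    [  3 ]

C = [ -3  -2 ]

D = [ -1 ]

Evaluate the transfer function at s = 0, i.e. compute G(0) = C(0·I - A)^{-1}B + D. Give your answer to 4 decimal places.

G(0) = C(-A)^{-1}B + D = -C A^{-1} B + D.
det A = 12, so A^{-1} = (1/12)·adj(A) = [[-1, 1], [-1/2, 5/12]]
A^{-1} B = [5, 9/4]^T
C A^{-1} B = -39/2
G(0) = D - C A^{-1} B = -1 - (-39/2) = 37/2 ≈ 18.5000

18.5000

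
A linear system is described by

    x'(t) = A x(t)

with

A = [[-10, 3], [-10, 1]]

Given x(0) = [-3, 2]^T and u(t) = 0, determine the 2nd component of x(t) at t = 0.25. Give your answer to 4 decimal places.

3.9907

det(sI - A) = s^2 - (tr A)s + det A, with tr A = (-10) + 1 = -9 and det A = (-10)·1 - 3·(-10) = -10 - (-30) = 20.
So p(s) = det(sI - A) = s^2 + 9s + 20.
Factor s^2 + 9s + 20: two numbers with sum -9 and product 20 are -4 and -5, so s^2 + 9s + 20 = (s + 4)(s + 5).
Hence p(s) = (s + 4) (s + 5), with roots -5, -4.
The eigenvalues -5, -4 are distinct and real, so A is diagonalisable and x(t) = e^{At} x(0) = V diag(e^{λ_i t}) V^{-1} x(0), where the columns of V are the eigenvectors.
λ = -5: A - (-5)I = [[-5, 3], [-10, 6]]. Row 1 gives (-5)·v1 + 3·v2 = 0, so take v_1 = [3, 5]^T.
λ = -4: A - (-4)I = [[-6, 3], [-10, 5]]. Row 1 gives (-6)·v1 + 3·v2 = 0, so take v_2 = [1, 2]^T.
V = [v_1 v_2] = [[3, 1], [5, 2]] has det V = 1, so V^{-1} = adj(V)/det V = [[2, -1], [-5, 3]].
Modal coordinates z(0) = V^{-1} x(0): 2·(-3) + (-1)·2 = -8; (-5)·(-3) + 3·2 = 21; so z(0) = [-8, 21]^T.
x_2(t) = Σ_i (v_i)_2 · z_i(0) · e^{λ_i t} (row 2 of V times the modal terms).
x_2(0.25) = 5·(-8)·e^{-5·0.25} + 2·21·e^{-4·0.25} = (-40)·0.286505 + 42·0.367879 = 3.9907.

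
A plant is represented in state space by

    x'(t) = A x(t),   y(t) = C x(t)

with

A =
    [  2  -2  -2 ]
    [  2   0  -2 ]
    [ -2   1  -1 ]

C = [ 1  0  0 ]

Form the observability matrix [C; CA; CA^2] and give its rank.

3

CA = [[2, -2, -2]]
CA^2 = [[4, -6, 2]]
Observability matrix O = [C; CA; CA^2] = [[1, 0, 0], [2, -2, -2], [4, -6, 2]]
det(O) = 1·((-2)·2 - (-2)·(-6)) - 0·(2·2 - (-2)·4) + 0·(2·(-6) - (-2)·4) = 1·(-16) - 0·12 + 0·(-4) = -16 ≠ 0, so rank(O) = 3.
rank(O) = 3 = n, so the pair (A, C) is completely observable.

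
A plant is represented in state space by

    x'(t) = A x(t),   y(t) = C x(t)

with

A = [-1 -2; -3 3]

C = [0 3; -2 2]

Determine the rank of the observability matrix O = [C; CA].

CA = [[-9, 9], [-4, 10]]
Observability matrix O = [C; CA] = [[0, 3], [-2, 2], [-9, 9], [-4, 10]]
Take the 2×2 submatrix of O formed by rows 1, 2: [[0, 3], [-2, 2]]. Its determinant is 0·2 - 3·(-2) = 0 - (-6) = 6 ≠ 0.
So rank(O) ≥ 2; since O has 2 columns, rank(O) = 2.
rank(O) = 2 = n, so the pair (A, C) is completely observable.

2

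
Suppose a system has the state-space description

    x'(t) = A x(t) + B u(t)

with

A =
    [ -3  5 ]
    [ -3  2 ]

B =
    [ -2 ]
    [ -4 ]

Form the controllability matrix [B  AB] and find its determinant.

-52

AB = [[-14], [-2]]
Controllability matrix C = [B  AB] = [[-2, -14], [-4, -2]]
det(C) = (-2)·(-2) - (-14)·(-4) = 4 - 56 = -52
Since det(C) ≠ 0, rank(C) = 2 and the system is completely controllable.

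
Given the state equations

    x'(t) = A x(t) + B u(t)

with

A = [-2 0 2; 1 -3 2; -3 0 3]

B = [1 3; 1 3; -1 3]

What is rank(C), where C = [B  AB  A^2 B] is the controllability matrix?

AB = [[-4, 0], [-4, 0], [-6, 0]]
A^2B = [[-4, 0], [-4, 0], [-6, 0]]
Controllability matrix C = [B  AB  A^2B] = [[1, 3, -4, 0, -4, 0], [1, 3, -4, 0, -4, 0], [-1, 3, -6, 0, -6, 0]]
The rows r1, r2, r3 of C are linearly dependent: -r1 + r2 = 0 (check each entry), so rank(C) ≤ 2.
The 2×2 minor from rows 1, 3, columns 1, 2 is 1·3 - 3·(-1) = 3 - (-3) = 6 ≠ 0, so rank(C) = 2.
rank(C) = 2 < n = 3, so the pair (A, B) is not completely controllable.

2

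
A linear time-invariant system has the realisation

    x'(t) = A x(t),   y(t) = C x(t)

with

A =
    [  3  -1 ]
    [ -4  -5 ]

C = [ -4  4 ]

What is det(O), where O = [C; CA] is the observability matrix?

CA = [[-28, -16]]
Observability matrix O = [C; CA] = [[-4, 4], [-28, -16]]
det(O) = (-4)·(-16) - 4·(-28) = 64 - (-112) = 176
Since det(O) ≠ 0, rank(O) = 2 and the system is completely observable.

176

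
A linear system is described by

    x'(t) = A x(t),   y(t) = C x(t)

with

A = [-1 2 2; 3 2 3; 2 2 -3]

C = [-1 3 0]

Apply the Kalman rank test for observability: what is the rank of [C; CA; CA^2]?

CA = [[10, 4, 7]]
CA^2 = [[16, 42, 11]]
Observability matrix O = [C; CA; CA^2] = [[-1, 3, 0], [10, 4, 7], [16, 42, 11]]
det(O) = (-1)·(4·11 - 7·42) - 3·(10·11 - 7·16) + 0·(10·42 - 4·16) = (-1)·(-250) - 3·(-2) + 0·356 = 256 ≠ 0, so rank(O) = 3.
rank(O) = 3 = n, so the pair (A, C) is completely observable.

3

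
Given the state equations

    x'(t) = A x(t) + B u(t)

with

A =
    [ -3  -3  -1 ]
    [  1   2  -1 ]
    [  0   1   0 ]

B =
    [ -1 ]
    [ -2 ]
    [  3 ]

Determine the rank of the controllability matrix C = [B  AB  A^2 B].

AB = [[6], [-8], [-2]]
A^2B = [[8], [-8], [-8]]
Controllability matrix C = [B  AB  A^2B] = [[-1, 6, 8], [-2, -8, -8], [3, -2, -8]]
det(C) = (-1)·((-8)·(-8) - (-8)·(-2)) - 6·((-2)·(-8) - (-8)·3) + 8·((-2)·(-2) - (-8)·3) = (-1)·48 - 6·40 + 8·28 = -64 ≠ 0, so rank(C) = 3.
rank(C) = 3 = n, so the pair (A, B) is completely controllable.

3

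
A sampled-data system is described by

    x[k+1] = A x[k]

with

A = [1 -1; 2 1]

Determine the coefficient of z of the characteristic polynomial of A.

For a 2×2 matrix, det(zI - A) = z^2 - (tr A)z + det A.
tr A = 2, det A = 3.
So p(z) = z^2 - 2z + 3.
The coefficient of z is -2.

-2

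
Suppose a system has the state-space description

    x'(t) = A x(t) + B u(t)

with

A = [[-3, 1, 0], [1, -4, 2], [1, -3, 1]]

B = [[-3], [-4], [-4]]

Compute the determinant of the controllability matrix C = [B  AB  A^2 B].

AB = [[5], [5], [5]]
A^2B = [[-10], [-5], [-5]]
Controllability matrix C = [B  AB  A^2B] = [[-3, 5, -10], [-4, 5, -5], [-4, 5, -5]]
Expanding along the first row, det(C) = (-3)·(5·(-5) - (-5)·5) - 5·((-4)·(-5) - (-5)·(-4)) + (-10)·((-4)·5 - 5·(-4)) = (-3)·0 - 5·0 + (-10)·0 = 0
Since det(C) = 0, rank(C) < 3 and the system is not completely controllable.

0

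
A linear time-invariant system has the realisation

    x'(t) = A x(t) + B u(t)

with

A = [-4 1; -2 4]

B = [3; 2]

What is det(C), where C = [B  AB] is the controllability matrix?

26

AB = [[-10], [2]]
Controllability matrix C = [B  AB] = [[3, -10], [2, 2]]
det(C) = 3·2 - (-10)·2 = 6 - (-20) = 26
Since det(C) ≠ 0, rank(C) = 2 and the system is completely controllable.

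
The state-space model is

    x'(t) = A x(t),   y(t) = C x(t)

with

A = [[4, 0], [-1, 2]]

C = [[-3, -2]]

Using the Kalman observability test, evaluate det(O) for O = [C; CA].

-8

CA = [[-10, -4]]
Observability matrix O = [C; CA] = [[-3, -2], [-10, -4]]
det(O) = (-3)·(-4) - (-2)·(-10) = 12 - 20 = -8
Since det(O) ≠ 0, rank(O) = 2 and the system is completely observable.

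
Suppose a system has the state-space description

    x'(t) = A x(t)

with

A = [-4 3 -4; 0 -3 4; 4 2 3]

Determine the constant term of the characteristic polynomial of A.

Expand det(sI - A) for the 3×3 matrix.
p(s) = s^3 + 4s^2 - s - 68.
(Check: constant term = det(-A) = (-1)^3 det A = -68; coefficient of s^2 = -tr A = 4.)
The constant term is -68.

-68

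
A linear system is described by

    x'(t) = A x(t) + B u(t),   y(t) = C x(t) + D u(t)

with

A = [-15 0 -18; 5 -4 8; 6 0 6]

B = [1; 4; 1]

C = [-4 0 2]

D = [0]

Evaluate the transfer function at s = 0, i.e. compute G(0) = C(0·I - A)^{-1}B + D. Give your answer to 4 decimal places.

7.6667

G(0) = C(-A)^{-1}B + D = -C A^{-1} B + D.
det A = -72, so A^{-1} = (1/-72)·adj(A) = [[1/3, 0, 1], [-1/4, -1/4, -5/12], [-1/3, 0, -5/6]]
A^{-1} B = [4/3, -5/3, -7/6]^T
C A^{-1} B = -23/3
G(0) = D - C A^{-1} B = 0 - (-23/3) = 23/3 ≈ 7.6667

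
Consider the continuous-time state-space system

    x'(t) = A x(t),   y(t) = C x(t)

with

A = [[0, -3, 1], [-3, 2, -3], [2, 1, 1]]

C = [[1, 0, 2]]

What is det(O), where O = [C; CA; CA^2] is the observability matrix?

-47

CA = [[4, -1, 3]]
CA^2 = [[9, -11, 10]]
Observability matrix O = [C; CA; CA^2] = [[1, 0, 2], [4, -1, 3], [9, -11, 10]]
Expanding along the first row, det(O) = 1·((-1)·10 - 3·(-11)) - 0·(4·10 - 3·9) + 2·(4·(-11) - (-1)·9) = 1·23 - 0·13 + 2·(-35) = -47
Since det(O) ≠ 0, rank(O) = 3 and the system is completely observable.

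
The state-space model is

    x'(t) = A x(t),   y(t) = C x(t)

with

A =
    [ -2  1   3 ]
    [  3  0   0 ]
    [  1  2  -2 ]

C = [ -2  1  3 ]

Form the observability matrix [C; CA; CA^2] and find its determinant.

-576

CA = [[10, 4, -12]]
CA^2 = [[-20, -14, 54]]
Observability matrix O = [C; CA; CA^2] = [[-2, 1, 3], [10, 4, -12], [-20, -14, 54]]
Expanding along the first row, det(O) = (-2)·(4·54 - (-12)·(-14)) - 1·(10·54 - (-12)·(-20)) + 3·(10·(-14) - 4·(-20)) = (-2)·48 - 1·300 + 3·(-60) = -576
Since det(O) ≠ 0, rank(O) = 3 and the system is completely observable.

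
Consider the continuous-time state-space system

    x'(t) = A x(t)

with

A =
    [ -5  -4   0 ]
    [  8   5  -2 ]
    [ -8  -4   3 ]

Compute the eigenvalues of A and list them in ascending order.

-1, 1, 3

det(sI - A) = s^3 - (tr A)s^2 + (M11 + M22 + M33)s - det A, where Mii is the 2×2 principal minor of A obtained by deleting row i and column i.
tr A = (-5) + 5 + 3 = 3; M11 = 5·3 - (-2)·(-4) = 15 - 8 = 7; M22 = (-5)·3 - 0·(-8) = -15 - 0 = -15; M33 = (-5)·5 - (-4)·8 = -25 - (-32) = 7; sum of minors = -1.
det A = (-5)·(5·3 - (-2)·(-4)) - (-4)·(8·3 - (-2)·(-8)) + 0·(8·(-4) - 5·(-8)) = (-5)·7 - (-4)·8 + 0·8 = -3.
So p(s) = det(sI - A) = s^3 - 3s^2 - s + 3.
Rational-root test: any integer root divides 3. Testing small divisors, s = -1 works: p(-1) = -1 + (-3) + 1 + 3 = 0, so (s + 1) is a factor.
Dividing, p(s) = (s + 1)(s^2 - 4s + 3).
Factor s^2 - 4s + 3: two numbers with sum 4 and product 3 are 3 and 1, so s^2 - 4s + 3 = (s - 3)(s - 1).
Hence p(s) = (s - 3) (s - 1) (s + 1), with roots -1, 1, 3.
At least one eigenvalue has non-negative real part, so the system is not asymptotically stable.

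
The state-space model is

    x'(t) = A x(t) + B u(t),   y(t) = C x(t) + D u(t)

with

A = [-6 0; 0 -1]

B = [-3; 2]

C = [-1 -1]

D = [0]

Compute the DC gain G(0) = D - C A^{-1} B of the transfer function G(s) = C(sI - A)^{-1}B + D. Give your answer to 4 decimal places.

G(0) = C(-A)^{-1}B + D = -C A^{-1} B + D.
det A = 6, so A^{-1} = (1/6)·adj(A) = [[-1/6, 0], [0, -1]]
A^{-1} B = [1/2, -2]^T
C A^{-1} B = 3/2
G(0) = D - C A^{-1} B = 0 - (3/2) = -3/2 ≈ -1.5000

-1.5000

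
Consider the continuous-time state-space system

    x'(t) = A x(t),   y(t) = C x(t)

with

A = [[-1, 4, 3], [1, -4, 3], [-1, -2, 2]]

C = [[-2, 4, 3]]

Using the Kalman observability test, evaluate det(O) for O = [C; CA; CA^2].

-5382

CA = [[3, -30, 12]]
CA^2 = [[-45, 108, -57]]
Observability matrix O = [C; CA; CA^2] = [[-2, 4, 3], [3, -30, 12], [-45, 108, -57]]
Expanding along the first row, det(O) = (-2)·((-30)·(-57) - 12·108) - 4·(3·(-57) - 12·(-45)) + 3·(3·108 - (-30)·(-45)) = (-2)·414 - 4·369 + 3·(-1026) = -5382
Since det(O) ≠ 0, rank(O) = 3 and the system is completely observable.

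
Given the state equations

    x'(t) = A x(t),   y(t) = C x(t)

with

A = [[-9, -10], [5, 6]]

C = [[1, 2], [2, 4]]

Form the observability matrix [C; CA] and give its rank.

CA = [[1, 2], [2, 4]]
Observability matrix O = [C; CA] = [[1, 2], [2, 4], [1, 2], [2, 4]]
Every row of O is a scalar multiple of row 1 = [1, 2] (multipliers 1, 2, 1, 2), so the rows span a one-dimensional space.
O ≠ 0, hence rank(O) = 1.
rank(O) = 1 < n = 2, so the pair (A, C) is not completely observable.

1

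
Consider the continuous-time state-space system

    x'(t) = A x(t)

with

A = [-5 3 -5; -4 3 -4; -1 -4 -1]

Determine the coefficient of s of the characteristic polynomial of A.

-22

Expand det(sI - A) for the 3×3 matrix.
p(s) = s^3 + 3s^2 - 22s.
(Check: constant term = det(-A) = (-1)^3 det A = 0; coefficient of s^2 = -tr A = 3.)
The coefficient of s is -22.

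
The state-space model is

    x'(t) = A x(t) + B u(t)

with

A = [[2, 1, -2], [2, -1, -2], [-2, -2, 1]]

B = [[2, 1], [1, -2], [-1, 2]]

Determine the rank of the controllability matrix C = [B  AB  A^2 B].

AB = [[7, -4], [5, 0], [-7, 4]]
A^2B = [[33, -16], [23, -16], [-31, 12]]
Controllability matrix C = [B  AB  A^2B] = [[2, 1, 7, -4, 33, -16], [1, -2, 5, 0, 23, -16], [-1, 2, -7, 4, -31, 12]]
Take the 3×3 submatrix of C formed by columns 1, 2, 3: [[2, 1, 7], [1, -2, 5], [-1, 2, -7]]. Its determinant is 2·((-2)·(-7) - 5·2) - 1·(1·(-7) - 5·(-1)) + 7·(1·2 - (-2)·(-1)) = 2·4 - 1·(-2) + 7·0 = 10 ≠ 0.
So rank(C) ≥ 3; since C has 3 rows, rank(C) = 3.
rank(C) = 3 = n, so the pair (A, B) is completely controllable.

3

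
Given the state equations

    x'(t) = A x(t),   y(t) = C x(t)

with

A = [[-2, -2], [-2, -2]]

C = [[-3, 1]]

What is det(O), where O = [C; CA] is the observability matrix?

-16

CA = [[4, 4]]
Observability matrix O = [C; CA] = [[-3, 1], [4, 4]]
det(O) = (-3)·4 - 1·4 = -12 - 4 = -16
Since det(O) ≠ 0, rank(O) = 2 and the system is completely observable.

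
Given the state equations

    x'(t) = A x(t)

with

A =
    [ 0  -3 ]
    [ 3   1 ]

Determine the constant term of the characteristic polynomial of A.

For a 2×2 matrix, det(sI - A) = s^2 - (tr A)s + det A.
tr A = 1, det A = 9.
So p(s) = s^2 - s + 9.
The constant term is 9.

9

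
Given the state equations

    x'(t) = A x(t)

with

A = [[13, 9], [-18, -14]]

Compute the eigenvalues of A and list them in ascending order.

det(sI - A) = s^2 - (tr A)s + det A, with tr A = 13 + (-14) = -1 and det A = 13·(-14) - 9·(-18) = -182 - (-162) = -20.
So p(s) = det(sI - A) = s^2 + s - 20.
Factor s^2 + s - 20: two numbers with sum -1 and product -20 are 4 and -5, so s^2 + s - 20 = (s - 4)(s + 5).
Hence p(s) = (s - 4) (s + 5), with roots -5, 4.
At least one eigenvalue has non-negative real part, so the system is not asymptotically stable.

-5, 4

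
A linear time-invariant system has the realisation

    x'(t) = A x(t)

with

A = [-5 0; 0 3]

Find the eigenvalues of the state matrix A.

det(sI - A) = s^2 - (tr A)s + det A, with tr A = (-5) + 3 = -2 and det A = (-5)·3 - 0·0 = -15 - 0 = -15.
So p(s) = det(sI - A) = s^2 + 2s - 15.
Factor s^2 + 2s - 15: two numbers with sum -2 and product -15 are 3 and -5, so s^2 + 2s - 15 = (s - 3)(s + 5).
Hence p(s) = (s - 3) (s + 5), with roots -5, 3.
At least one eigenvalue has non-negative real part, so the system is not asymptotically stable.

-5, 3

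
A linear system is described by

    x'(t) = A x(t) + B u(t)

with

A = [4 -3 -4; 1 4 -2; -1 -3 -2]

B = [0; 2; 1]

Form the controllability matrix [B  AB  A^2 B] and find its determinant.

432

AB = [[-10], [6], [-8]]
A^2B = [[-26], [30], [8]]
Controllability matrix C = [B  AB  A^2B] = [[0, -10, -26], [2, 6, 30], [1, -8, 8]]
Expanding along the first row, det(C) = 0·(6·8 - 30·(-8)) - (-10)·(2·8 - 30·1) + (-26)·(2·(-8) - 6·1) = 0·288 - (-10)·(-14) + (-26)·(-22) = 432
Since det(C) ≠ 0, rank(C) = 3 and the system is completely controllable.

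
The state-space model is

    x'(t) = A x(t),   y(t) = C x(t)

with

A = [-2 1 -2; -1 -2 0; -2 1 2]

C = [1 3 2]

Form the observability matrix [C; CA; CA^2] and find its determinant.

CA = [[-9, -3, 2]]
CA^2 = [[17, -1, 22]]
Observability matrix O = [C; CA; CA^2] = [[1, 3, 2], [-9, -3, 2], [17, -1, 22]]
Expanding along the first row, det(O) = 1·((-3)·22 - 2·(-1)) - 3·((-9)·22 - 2·17) + 2·((-9)·(-1) - (-3)·17) = 1·(-64) - 3·(-232) + 2·60 = 752
Since det(O) ≠ 0, rank(O) = 3 and the system is completely observable.

752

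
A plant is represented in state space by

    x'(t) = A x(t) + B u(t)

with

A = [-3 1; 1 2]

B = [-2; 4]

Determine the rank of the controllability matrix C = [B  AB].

2

AB = [[10], [6]]
Controllability matrix C = [B  AB] = [[-2, 10], [4, 6]]
det(C) = (-2)·6 - 10·4 = -12 - 40 = -52 ≠ 0, so rank(C) = 2.
rank(C) = 2 = n, so the pair (A, B) is completely controllable.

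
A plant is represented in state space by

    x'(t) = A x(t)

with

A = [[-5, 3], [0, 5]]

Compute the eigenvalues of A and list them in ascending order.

det(sI - A) = s^2 - (tr A)s + det A, with tr A = (-5) + 5 = 0 and det A = (-5)·5 - 3·0 = -25 - 0 = -25.
So p(s) = det(sI - A) = s^2 - 25.
Factor s^2 - 25: two numbers with sum 0 and product -25 are 5 and -5, so s^2 - 25 = (s - 5)(s + 5).
Hence p(s) = (s - 5) (s + 5), with roots -5, 5.
At least one eigenvalue has non-negative real part, so the system is not asymptotically stable.

-5, 5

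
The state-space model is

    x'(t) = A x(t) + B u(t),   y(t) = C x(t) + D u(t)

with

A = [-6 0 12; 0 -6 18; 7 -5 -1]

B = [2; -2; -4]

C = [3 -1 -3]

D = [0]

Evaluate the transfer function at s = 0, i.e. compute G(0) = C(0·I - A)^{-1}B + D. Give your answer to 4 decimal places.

G(0) = C(-A)^{-1}B + D = -C A^{-1} B + D.
det A = -72, so A^{-1} = (1/-72)·adj(A) = [[-4/3, 5/6, -1], [-7/4, 13/12, -3/2], [-7/12, 5/12, -1/2]]
A^{-1} B = [-1/3, 1/3, 0]^T
C A^{-1} B = -4/3
G(0) = D - C A^{-1} B = 0 - (-4/3) = 4/3 ≈ 1.3333

1.3333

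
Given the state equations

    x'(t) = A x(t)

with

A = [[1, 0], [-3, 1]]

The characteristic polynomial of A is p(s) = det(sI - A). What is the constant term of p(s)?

1

For a 2×2 matrix, det(sI - A) = s^2 - (tr A)s + det A.
tr A = 2, det A = 1.
So p(s) = s^2 - 2s + 1.
The constant term is 1.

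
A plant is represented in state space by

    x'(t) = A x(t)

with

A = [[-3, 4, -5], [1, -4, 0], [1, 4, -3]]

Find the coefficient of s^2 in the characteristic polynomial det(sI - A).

10

Expand det(sI - A) for the 3×3 matrix.
p(s) = s^3 + 10s^2 + 34s + 64.
(Check: constant term = det(-A) = (-1)^3 det A = 64; coefficient of s^2 = -tr A = 10.)
The coefficient of s^2 is 10.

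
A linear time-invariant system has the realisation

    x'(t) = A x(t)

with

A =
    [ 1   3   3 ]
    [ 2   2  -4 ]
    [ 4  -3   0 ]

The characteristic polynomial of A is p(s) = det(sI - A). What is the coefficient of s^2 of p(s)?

Expand det(sI - A) for the 3×3 matrix.
p(s) = s^3 - 3s^2 - 28s + 102.
(Check: constant term = det(-A) = (-1)^3 det A = 102; coefficient of s^2 = -tr A = -3.)
The coefficient of s^2 is -3.

-3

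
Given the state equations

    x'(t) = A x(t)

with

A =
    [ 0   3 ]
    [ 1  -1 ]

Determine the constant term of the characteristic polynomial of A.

-3

For a 2×2 matrix, det(sI - A) = s^2 - (tr A)s + det A.
tr A = -1, det A = -3.
So p(s) = s^2 + s - 3.
The constant term is -3.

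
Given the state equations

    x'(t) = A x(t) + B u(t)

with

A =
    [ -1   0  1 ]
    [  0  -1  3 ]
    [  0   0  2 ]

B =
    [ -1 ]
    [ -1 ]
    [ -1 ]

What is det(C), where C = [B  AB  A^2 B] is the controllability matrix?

0

AB = [[0], [-2], [-2]]
A^2B = [[-2], [-4], [-4]]
Controllability matrix C = [B  AB  A^2B] = [[-1, 0, -2], [-1, -2, -4], [-1, -2, -4]]
Expanding along the first row, det(C) = (-1)·((-2)·(-4) - (-4)·(-2)) - 0·((-1)·(-4) - (-4)·(-1)) + (-2)·((-1)·(-2) - (-2)·(-1)) = (-1)·0 - 0·0 + (-2)·0 = 0
Since det(C) = 0, rank(C) < 3 and the system is not completely controllable.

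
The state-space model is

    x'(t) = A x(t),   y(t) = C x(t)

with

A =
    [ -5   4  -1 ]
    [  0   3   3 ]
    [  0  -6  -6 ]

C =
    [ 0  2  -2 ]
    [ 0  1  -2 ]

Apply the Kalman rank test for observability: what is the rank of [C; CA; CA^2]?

2

CA = [[0, 18, 18], [0, 15, 15]]
CA^2 = [[0, -54, -54], [0, -45, -45]]
Observability matrix O = [C; CA; CA^2] = [[0, 2, -2], [0, 1, -2], [0, 18, 18], [0, 15, 15], [0, -54, -54], [0, -45, -45]]
Column 1 of O is identically zero, so rank(O) ≤ 2.
The 2×2 minor from rows 1, 2, columns 2, 3 is 2·(-2) - (-2)·1 = -4 - (-2) = -2 ≠ 0, so rank(O) = 2.
rank(O) = 2 < n = 3, so the pair (A, C) is not completely observable.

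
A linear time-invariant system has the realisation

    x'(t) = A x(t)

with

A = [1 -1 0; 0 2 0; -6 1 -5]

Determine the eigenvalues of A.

-5, 1, 2

det(sI - A) = s^3 - (tr A)s^2 + (M11 + M22 + M33)s - det A, where Mii is the 2×2 principal minor of A obtained by deleting row i and column i.
tr A = 1 + 2 + (-5) = -2; M11 = 2·(-5) - 0·1 = -10 - 0 = -10; M22 = 1·(-5) - 0·(-6) = -5 - 0 = -5; M33 = 1·2 - (-1)·0 = 2 - 0 = 2; sum of minors = -13.
det A = 1·(2·(-5) - 0·1) - (-1)·(0·(-5) - 0·(-6)) + 0·(0·1 - 2·(-6)) = 1·(-10) - (-1)·0 + 0·12 = -10.
So p(s) = det(sI - A) = s^3 + 2s^2 - 13s + 10.
Rational-root test: any integer root divides 10. Testing small divisors, s = 1 works: p(1) = 1 + 2 + (-13) + 10 = 0, so (s - 1) is a factor.
Dividing, p(s) = (s - 1)(s^2 + 3s - 10).
Factor s^2 + 3s - 10: two numbers with sum -3 and product -10 are 2 and -5, so s^2 + 3s - 10 = (s - 2)(s + 5).
Hence p(s) = (s - 2) (s - 1) (s + 5), with roots -5, 1, 2.
At least one eigenvalue has non-negative real part, so the system is not asymptotically stable.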